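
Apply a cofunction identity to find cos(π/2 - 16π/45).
cos(π/2 - 16π/45) = sin(16π/45) = 0.8988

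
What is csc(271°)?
csc(271°) = -1.0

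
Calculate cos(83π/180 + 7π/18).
cos(83π/180 + 7π/18) = cos 83π/180 cos 7π/18 - sin 83π/180 sin 7π/18 = -0.891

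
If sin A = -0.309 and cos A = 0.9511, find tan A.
tan A = sin A / cos A = -0.3249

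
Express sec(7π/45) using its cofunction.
sec(7π/45) = csc(π/2 - 7π/45) = csc(31π/90)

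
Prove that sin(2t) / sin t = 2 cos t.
LHS = 2 sin t cos t / sin t = 2 cos t = RHS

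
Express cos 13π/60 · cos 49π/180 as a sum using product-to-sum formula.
cos 13π/60 cos 49π/180 = (1/2)[cos(13π/60-49π/180) + cos(13π/60+49π/180)]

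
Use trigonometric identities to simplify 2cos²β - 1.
2cos²β - 1 = cos(2β) (using Double angle)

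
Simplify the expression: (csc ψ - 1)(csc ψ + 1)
(csc ψ - 1)(csc ψ + 1) = cot²ψ (using Diff. of squares)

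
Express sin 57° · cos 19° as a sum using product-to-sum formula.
sin 57° cos 19° = (1/2)[sin(57°+19°) + sin(57°-19°)]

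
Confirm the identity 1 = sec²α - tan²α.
RHS = 1/cos²α - sin²α/cos²α = (1 - sin²α)/cos²α = cos²α/cos²α = 1 = LHS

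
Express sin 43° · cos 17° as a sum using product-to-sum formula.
sin 43° cos 17° = (1/2)[sin(43°+17°) + sin(43°-17°)]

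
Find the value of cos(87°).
cos(87°) = 0.05234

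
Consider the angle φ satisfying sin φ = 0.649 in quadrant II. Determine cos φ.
cos φ = ±√(1 - sin²φ) = -0.7608 (negative in QII)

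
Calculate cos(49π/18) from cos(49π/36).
cos(49π/18) = cos²49π/36 - sin²49π/36 = -0.6428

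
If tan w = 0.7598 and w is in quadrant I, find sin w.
sin w = 0.605 (using tan²w + 1 = sec²w)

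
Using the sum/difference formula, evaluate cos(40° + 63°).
cos(40° + 63°) = cos 40° cos 63° - sin 40° sin 63° = -0.225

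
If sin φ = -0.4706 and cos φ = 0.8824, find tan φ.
tan φ = sin φ / cos φ = -0.5333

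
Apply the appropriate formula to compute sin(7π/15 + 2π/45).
sin(7π/15 + 2π/45) = sin 7π/15 cos 2π/45 + cos 7π/15 sin 2π/45 = 0.9994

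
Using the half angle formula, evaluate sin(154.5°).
sin(154.5°) = √((1 - cos 309°)/2) = 0.4305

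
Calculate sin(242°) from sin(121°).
sin(242°) = 2 sin 121° cos 121° = -0.8829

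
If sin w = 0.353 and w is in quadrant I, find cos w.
cos w = 0.9356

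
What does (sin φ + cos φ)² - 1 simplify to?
(sin φ + cos φ)² - 1 = sin(2φ) (using Pythagorean + double angle)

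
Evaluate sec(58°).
sec(58°) = 1.887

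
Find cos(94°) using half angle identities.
cos(94°) = -√((1 + cos 188°)/2) = -0.06976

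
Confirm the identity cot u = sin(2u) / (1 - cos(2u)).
RHS = 2 sin u cos u / (2sin²u) = cos u/sin u = cot u = LHS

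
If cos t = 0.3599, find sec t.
sec t = 1/cos t = 2.779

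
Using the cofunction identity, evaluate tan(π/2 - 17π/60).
tan(π/2 - 17π/60) = cot(17π/60) = 0.8098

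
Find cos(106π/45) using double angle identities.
cos(106π/45) = cos²53π/45 - sin²53π/45 = 0.4384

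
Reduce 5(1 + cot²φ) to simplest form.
5(1 + cot²φ) = 5(csc²φ) (using Pythagorean identity)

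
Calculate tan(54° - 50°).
tan(54° - 50°) = (tan 54° - tan 50°)/(1 + tan 54° tan 50°) = 0.06993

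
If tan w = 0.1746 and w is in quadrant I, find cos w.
cos w = 0.9851 (using tan²w + 1 = sec²w)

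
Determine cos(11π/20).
cos(11π/20) = -0.1564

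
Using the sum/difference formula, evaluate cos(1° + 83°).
cos(1° + 83°) = cos 1° cos 83° - sin 1° sin 83° = 0.1045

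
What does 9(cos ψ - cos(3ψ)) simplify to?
9(cos ψ - cos(3ψ)) = 9(2 sin(2ψ) sin ψ) (using Sum-to-product)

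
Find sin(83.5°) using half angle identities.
sin(83.5°) = √((1 - cos 167°)/2) = 0.9936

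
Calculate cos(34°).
cos(34°) = 0.829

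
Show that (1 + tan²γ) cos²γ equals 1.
LHS = sec²γ · cos²γ = (1/cos²γ) · cos²γ = 1 = RHS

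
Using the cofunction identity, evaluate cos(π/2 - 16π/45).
cos(π/2 - 16π/45) = sin(16π/45) = 0.8988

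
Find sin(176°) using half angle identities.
sin(176°) = √((1 - cos 352°)/2) = 0.06976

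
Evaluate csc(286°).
csc(286°) = -1.04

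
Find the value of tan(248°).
tan(248°) = 2.475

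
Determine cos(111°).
cos(111°) = -0.3584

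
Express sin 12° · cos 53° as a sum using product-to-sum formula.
sin 12° cos 53° = (1/2)[sin(12°+53°) + sin(12°-53°)]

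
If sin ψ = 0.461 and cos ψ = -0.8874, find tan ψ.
tan ψ = sin ψ / cos ψ = -0.5195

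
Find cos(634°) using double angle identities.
cos(634°) = 2cos²317° - 1 = 0.06976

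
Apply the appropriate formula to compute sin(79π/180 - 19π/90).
sin(79π/180 - 19π/90) = sin 79π/180 cos 19π/90 - cos 79π/180 sin 19π/90 = 0.6561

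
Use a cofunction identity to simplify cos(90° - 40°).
cos(90° - 40°) = sin(40°)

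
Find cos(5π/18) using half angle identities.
cos(5π/18) = √((1 + cos 5π/9)/2) = 0.6428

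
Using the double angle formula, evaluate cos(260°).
cos(260°) = cos²130° - sin²130° = -0.1736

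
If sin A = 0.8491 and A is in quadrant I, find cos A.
cos A = 0.5282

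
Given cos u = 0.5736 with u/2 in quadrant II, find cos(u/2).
cos(u/2) = ±√((1 + cos u)/2); negative since u/2 ∈ QII, so cos(u/2) = -0.887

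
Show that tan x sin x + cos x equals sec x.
LHS = sin²x/cos x + cos x = (sin²x + cos²x)/cos x = 1/cos x = sec x = RHS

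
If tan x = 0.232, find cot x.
cot x = 1/tan x = 4.31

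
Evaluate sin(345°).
sin(345°) = -(√6-√2)/4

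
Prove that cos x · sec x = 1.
LHS = cos x · (1/cos x) = 1 = RHS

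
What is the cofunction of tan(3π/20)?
tan(3π/20) = cot(π/2 - 3π/20) = cot(7π/20)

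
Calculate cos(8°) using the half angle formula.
cos(8°) = √((1 + cos 16°)/2) = 0.9903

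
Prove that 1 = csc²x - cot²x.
RHS = 1/sin²x - cos²x/sin²x = (1 - cos²x)/sin²x = sin²x/sin²x = 1 = LHS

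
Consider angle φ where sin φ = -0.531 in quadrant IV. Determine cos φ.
cos φ = √(1 - sin²φ) = 0.8474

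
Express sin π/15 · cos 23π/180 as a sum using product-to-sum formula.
sin π/15 cos 23π/180 = (1/2)[sin(π/15+23π/180) + sin(π/15-23π/180)]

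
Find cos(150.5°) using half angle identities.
cos(150.5°) = -√((1 + cos 301°)/2) = -0.8704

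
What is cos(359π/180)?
cos(359π/180) = 0.9998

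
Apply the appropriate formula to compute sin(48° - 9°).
sin(48° - 9°) = sin 48° cos 9° - cos 48° sin 9° = 0.6293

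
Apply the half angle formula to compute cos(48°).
cos(48°) = √((1 + cos 96°)/2) = 0.6691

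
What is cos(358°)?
cos(358°) = 0.9994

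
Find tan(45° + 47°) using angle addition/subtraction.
tan(45° + 47°) = (tan 45° + tan 47°)/(1 - tan 45° tan 47°) = -28.64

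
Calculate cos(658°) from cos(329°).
cos(658°) = 2cos²329° - 1 = 0.4695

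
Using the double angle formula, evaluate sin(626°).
sin(626°) = 2 sin 313° cos 313° = -0.9976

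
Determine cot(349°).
cot(349°) = -5.145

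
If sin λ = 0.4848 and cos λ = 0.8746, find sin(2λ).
sin(2λ) = 2 sin λ cos λ = 0.848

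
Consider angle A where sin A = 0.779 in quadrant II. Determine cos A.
cos A = ±√(1 - sin²A) = -0.627 (negative in QII)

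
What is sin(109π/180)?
sin(109π/180) = 0.9455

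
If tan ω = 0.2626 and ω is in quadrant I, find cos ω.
cos ω = 0.9672 (using tan²ω + 1 = sec²ω)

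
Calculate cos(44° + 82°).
cos(44° + 82°) = cos 44° cos 82° - sin 44° sin 82° = -0.5878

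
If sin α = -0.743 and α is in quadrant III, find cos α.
cos α = -0.6693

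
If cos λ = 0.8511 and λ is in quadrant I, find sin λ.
sin λ = 0.525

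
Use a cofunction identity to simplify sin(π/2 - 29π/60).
sin(π/2 - 29π/60) = cos(29π/60)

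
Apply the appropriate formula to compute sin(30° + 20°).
sin(30° + 20°) = sin 30° cos 20° + cos 30° sin 20° = 0.766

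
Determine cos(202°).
cos(202°) = -0.9272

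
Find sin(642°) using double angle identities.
sin(642°) = 2 sin 321° cos 321° = -0.9781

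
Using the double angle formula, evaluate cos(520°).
cos(520°) = cos²260° - sin²260° = -0.9397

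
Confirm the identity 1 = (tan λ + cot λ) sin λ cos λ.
RHS = (sin λ/cos λ + cos λ/sin λ) sin λ cos λ = ((sin²λ + cos²λ)/(sin λ cos λ)) · sin λ cos λ = sin²λ + cos²λ = 1 = LHS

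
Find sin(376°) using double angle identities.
sin(376°) = 2 sin 188° cos 188° = 0.2756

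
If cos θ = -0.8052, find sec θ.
sec θ = 1/cos θ = -1.242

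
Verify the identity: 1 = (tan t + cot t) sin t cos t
RHS = (sin t/cos t + cos t/sin t) sin t cos t = ((sin²t + cos²t)/(sin t cos t)) · sin t cos t = sin²t + cos²t = 1 = LHS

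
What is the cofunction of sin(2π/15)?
sin(2π/15) = cos(π/2 - 2π/15) = cos(11π/30)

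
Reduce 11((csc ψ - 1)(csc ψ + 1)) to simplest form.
11((csc ψ - 1)(csc ψ + 1)) = 11(cot²ψ) (using Diff. of squares)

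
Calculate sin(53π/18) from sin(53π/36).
sin(53π/18) = 2 sin 53π/36 cos 53π/36 = 0.1736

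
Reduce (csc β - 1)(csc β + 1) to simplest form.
(csc β - 1)(csc β + 1) = cot²β (using Diff. of squares)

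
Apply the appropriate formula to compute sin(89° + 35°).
sin(89° + 35°) = sin 89° cos 35° + cos 89° sin 35° = 0.829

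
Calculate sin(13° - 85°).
sin(13° - 85°) = sin 13° cos 85° - cos 13° sin 85° = -0.9511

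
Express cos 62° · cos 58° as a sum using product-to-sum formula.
cos 62° cos 58° = (1/2)[cos(62°-58°) + cos(62°+58°)]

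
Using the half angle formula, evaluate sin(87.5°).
sin(87.5°) = √((1 - cos 175°)/2) = 0.999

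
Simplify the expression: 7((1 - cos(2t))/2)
7((1 - cos(2t))/2) = 7(sin²t) (using Power reduction)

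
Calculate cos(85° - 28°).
cos(85° - 28°) = cos 85° cos 28° + sin 85° sin 28° = 0.5446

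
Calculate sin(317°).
sin(317°) = -0.682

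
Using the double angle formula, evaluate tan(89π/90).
tan(89π/90) = 2 tan 89π/180 / (1 - tan²89π/180) = -0.03492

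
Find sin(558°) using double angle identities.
sin(558°) = 2 sin 279° cos 279° = -0.309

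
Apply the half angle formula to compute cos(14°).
cos(14°) = √((1 + cos 28°)/2) = 0.9703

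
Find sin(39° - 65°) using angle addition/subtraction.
sin(39° - 65°) = sin 39° cos 65° - cos 39° sin 65° = -0.4384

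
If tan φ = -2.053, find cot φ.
cot φ = 1/tan φ = -0.4871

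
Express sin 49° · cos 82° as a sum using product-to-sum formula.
sin 49° cos 82° = (1/2)[sin(49°+82°) + sin(49°-82°)]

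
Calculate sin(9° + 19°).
sin(9° + 19°) = sin 9° cos 19° + cos 9° sin 19° = 0.4695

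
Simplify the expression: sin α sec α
sin α sec α = tan α (using Reciprocal + quotient)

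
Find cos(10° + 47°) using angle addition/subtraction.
cos(10° + 47°) = cos 10° cos 47° - sin 10° sin 47° = 0.5446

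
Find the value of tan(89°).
tan(89°) = 57.29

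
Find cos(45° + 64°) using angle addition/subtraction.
cos(45° + 64°) = cos 45° cos 64° - sin 45° sin 64° = -0.3256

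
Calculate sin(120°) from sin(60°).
sin(120°) = 2 sin 60° cos 60° = √3/2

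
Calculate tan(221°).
tan(221°) = 0.8693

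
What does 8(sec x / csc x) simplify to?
8(sec x / csc x) = 8(tan x) (using Reciprocal identities)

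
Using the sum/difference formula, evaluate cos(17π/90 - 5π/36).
cos(17π/90 - 5π/36) = cos 17π/90 cos 5π/36 + sin 17π/90 sin 5π/36 = 0.9877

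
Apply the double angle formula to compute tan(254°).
tan(254°) = 2 tan 127° / (1 - tan²127°) = 3.487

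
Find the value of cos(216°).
cos(216°) = -0.809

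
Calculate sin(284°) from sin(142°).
sin(284°) = 2 sin 142° cos 142° = -0.9703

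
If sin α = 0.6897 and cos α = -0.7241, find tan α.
tan α = sin α / cos α = -0.9525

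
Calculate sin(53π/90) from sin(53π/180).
sin(53π/90) = 2 sin 53π/180 cos 53π/180 = 0.9613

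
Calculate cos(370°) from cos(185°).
cos(370°) = cos²185° - sin²185° = 0.9848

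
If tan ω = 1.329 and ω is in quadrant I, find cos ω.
cos ω = 0.6012 (using tan²ω + 1 = sec²ω)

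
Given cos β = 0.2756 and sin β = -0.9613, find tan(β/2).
tan(β/2) = sin β / (1 + cos β) = -0.7536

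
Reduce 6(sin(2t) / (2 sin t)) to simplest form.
6(sin(2t) / (2 sin t)) = 6(cos t) (using Double angle)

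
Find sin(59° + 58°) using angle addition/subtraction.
sin(59° + 58°) = sin 59° cos 58° + cos 59° sin 58° = 0.891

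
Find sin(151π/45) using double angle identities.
sin(151π/45) = 2 sin 151π/90 cos 151π/90 = -0.8988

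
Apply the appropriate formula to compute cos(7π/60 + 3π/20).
cos(7π/60 + 3π/20) = cos 7π/60 cos 3π/20 - sin 7π/60 sin 3π/20 = 0.6691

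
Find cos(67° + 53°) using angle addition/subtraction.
cos(67° + 53°) = cos 67° cos 53° - sin 67° sin 53° = -1/2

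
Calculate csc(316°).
csc(316°) = -1.44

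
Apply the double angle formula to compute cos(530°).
cos(530°) = cos²265° - sin²265° = -0.9848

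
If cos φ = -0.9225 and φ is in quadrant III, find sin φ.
sin φ = -0.386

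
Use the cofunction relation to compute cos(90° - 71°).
cos(90° - 71°) = sin(71°) = 0.9455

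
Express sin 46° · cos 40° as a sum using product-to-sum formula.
sin 46° cos 40° = (1/2)[sin(46°+40°) + sin(46°-40°)]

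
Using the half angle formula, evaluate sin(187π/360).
sin(187π/360) = √((1 - cos 187π/180)/2) = 0.9981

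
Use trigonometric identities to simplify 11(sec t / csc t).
11(sec t / csc t) = 11(tan t) (using Reciprocal identities)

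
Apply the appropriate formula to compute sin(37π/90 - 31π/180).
sin(37π/90 - 31π/180) = sin 37π/90 cos 31π/180 - cos 37π/90 sin 31π/180 = 0.682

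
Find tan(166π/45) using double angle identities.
tan(166π/45) = 2 tan 83π/45 / (1 - tan²83π/45) = -1.483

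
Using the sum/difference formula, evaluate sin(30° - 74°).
sin(30° - 74°) = sin 30° cos 74° - cos 30° sin 74° = -0.6947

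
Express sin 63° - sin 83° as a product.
sin 63° - sin 83° = 2 cos(73°) sin(-10°)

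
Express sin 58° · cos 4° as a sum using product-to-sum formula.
sin 58° cos 4° = (1/2)[sin(58°+4°) + sin(58°-4°)]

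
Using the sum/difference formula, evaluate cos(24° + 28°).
cos(24° + 28°) = cos 24° cos 28° - sin 24° sin 28° = 0.6157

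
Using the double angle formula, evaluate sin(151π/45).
sin(151π/45) = 2 sin 151π/90 cos 151π/90 = -0.8988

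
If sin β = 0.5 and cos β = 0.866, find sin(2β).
sin(2β) = 2 sin β cos β = 0.866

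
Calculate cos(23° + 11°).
cos(23° + 11°) = cos 23° cos 11° - sin 23° sin 11° = 0.829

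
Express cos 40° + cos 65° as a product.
cos 40° + cos 65° = 2 cos(52.5°) cos(-12.5°)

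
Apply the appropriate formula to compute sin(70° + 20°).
sin(70° + 20°) = sin 70° cos 20° + cos 70° sin 20° = 1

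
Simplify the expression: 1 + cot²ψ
1 + cot²ψ = csc²ψ (using Pythagorean identity)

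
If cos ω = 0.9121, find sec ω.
sec ω = 1/cos ω = 1.096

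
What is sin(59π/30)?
sin(59π/30) = -0.1045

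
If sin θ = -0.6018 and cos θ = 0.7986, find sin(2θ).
sin(2θ) = 2 sin θ cos θ = -0.9612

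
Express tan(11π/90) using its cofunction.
tan(11π/90) = cot(π/2 - 11π/90) = cot(17π/45)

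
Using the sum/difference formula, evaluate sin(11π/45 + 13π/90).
sin(11π/45 + 13π/90) = sin 11π/45 cos 13π/90 + cos 11π/45 sin 13π/90 = 0.9397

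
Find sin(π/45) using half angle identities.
sin(π/45) = √((1 - cos 2π/45)/2) = 0.06976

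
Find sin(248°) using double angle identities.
sin(248°) = 2 sin 124° cos 124° = -0.9272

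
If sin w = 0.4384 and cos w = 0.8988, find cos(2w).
cos(2w) = cos²w - sin²w = 0.6156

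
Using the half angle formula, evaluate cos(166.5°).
cos(166.5°) = -√((1 + cos 333°)/2) = -0.9724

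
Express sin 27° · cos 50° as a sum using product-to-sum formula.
sin 27° cos 50° = (1/2)[sin(27°+50°) + sin(27°-50°)]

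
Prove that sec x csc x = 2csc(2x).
RHS = 2/sin(2x) = 2/(2 sin x cos x) = 1/(sin x cos x) = (1/cos x)(1/sin x) = sec x csc x = LHS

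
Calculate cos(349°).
cos(349°) = 0.9816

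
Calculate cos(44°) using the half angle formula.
cos(44°) = √((1 + cos 88°)/2) = 0.7193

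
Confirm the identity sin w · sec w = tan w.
LHS = sin w · (1/cos w) = sin w/cos w = tan w = RHS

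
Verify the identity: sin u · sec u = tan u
LHS = sin u · (1/cos u) = sin u/cos u = tan u = RHS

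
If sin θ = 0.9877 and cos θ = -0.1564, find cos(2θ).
cos(2θ) = cos²θ - sin²θ = -0.9511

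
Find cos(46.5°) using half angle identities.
cos(46.5°) = √((1 + cos 93°)/2) = 0.6884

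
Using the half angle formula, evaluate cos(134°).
cos(134°) = -√((1 + cos 268°)/2) = -0.6947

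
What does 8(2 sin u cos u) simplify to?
8(2 sin u cos u) = 8(sin(2u)) (using Double angle)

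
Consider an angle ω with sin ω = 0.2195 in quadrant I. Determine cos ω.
cos ω = √(1 - sin²ω) = 0.9756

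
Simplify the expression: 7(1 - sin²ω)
7(1 - sin²ω) = 7(cos²ω) (using Pythagorean identity)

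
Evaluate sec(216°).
sec(216°) = -1.236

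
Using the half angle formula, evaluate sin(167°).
sin(167°) = √((1 - cos 334°)/2) = 0.225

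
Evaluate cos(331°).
cos(331°) = 0.8746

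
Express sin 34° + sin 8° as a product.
sin 34° + sin 8° = 2 sin(21°) cos(13°)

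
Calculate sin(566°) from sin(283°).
sin(566°) = 2 sin 283° cos 283° = -0.4384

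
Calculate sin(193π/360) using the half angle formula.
sin(193π/360) = √((1 - cos 193π/180)/2) = 0.9936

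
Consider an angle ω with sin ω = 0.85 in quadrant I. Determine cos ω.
cos ω = √(1 - sin²ω) = 0.5268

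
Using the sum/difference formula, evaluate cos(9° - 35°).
cos(9° - 35°) = cos 9° cos 35° + sin 9° sin 35° = 0.8988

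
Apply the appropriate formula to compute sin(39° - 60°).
sin(39° - 60°) = sin 39° cos 60° - cos 39° sin 60° = -0.3584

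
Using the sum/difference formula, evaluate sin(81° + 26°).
sin(81° + 26°) = sin 81° cos 26° + cos 81° sin 26° = 0.9563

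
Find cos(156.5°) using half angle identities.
cos(156.5°) = -√((1 + cos 313°)/2) = -0.9171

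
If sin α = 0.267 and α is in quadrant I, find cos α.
cos α = 0.9637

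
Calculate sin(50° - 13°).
sin(50° - 13°) = sin 50° cos 13° - cos 50° sin 13° = 0.6018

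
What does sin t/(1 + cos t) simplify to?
sin t/(1 + cos t) = tan(t/2) (using Half angle)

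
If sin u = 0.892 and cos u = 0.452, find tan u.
tan u = sin u / cos u = 1.973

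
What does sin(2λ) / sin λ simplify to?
sin(2λ) / sin λ = 2 cos λ (using Double angle)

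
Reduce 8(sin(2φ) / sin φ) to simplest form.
8(sin(2φ) / sin φ) = 8(2 cos φ) (using Double angle)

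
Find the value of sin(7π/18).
sin(7π/18) = 0.9397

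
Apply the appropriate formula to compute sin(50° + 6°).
sin(50° + 6°) = sin 50° cos 6° + cos 50° sin 6° = 0.829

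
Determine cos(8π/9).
cos(8π/9) = -0.9397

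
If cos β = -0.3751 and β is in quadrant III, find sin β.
sin β = -0.927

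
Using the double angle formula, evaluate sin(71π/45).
sin(71π/45) = 2 sin 71π/90 cos 71π/90 = -0.9703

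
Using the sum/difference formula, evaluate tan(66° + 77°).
tan(66° + 77°) = (tan 66° + tan 77°)/(1 - tan 66° tan 77°) = -0.7536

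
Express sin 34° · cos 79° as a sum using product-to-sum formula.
sin 34° cos 79° = (1/2)[sin(34°+79°) + sin(34°-79°)]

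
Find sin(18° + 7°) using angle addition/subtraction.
sin(18° + 7°) = sin 18° cos 7° + cos 18° sin 7° = 0.4226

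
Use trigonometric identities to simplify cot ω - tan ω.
cot ω - tan ω = 2 cot(2ω) (using Double angle)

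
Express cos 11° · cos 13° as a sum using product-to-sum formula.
cos 11° cos 13° = (1/2)[cos(11°-13°) + cos(11°+13°)]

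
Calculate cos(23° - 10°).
cos(23° - 10°) = cos 23° cos 10° + sin 23° sin 10° = 0.9744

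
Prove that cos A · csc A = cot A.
LHS = cos A · (1/sin A) = cos A/sin A = cot A = RHS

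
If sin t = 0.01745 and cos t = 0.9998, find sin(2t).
sin(2t) = 2 sin t cos t = 0.03489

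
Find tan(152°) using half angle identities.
tan(152°) = sin 304° / (1 + cos 304°) = -0.5317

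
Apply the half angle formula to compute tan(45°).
tan(45°) = sin 90° / (1 + cos 90°) = 1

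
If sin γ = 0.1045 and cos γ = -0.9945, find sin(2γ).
sin(2γ) = 2 sin γ cos γ = -0.2079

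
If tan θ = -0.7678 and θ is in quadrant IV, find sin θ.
sin θ = -0.609 (using tan²θ + 1 = sec²θ)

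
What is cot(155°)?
cot(155°) = -2.145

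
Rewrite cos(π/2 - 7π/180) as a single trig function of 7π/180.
cos(π/2 - 7π/180) = sin(7π/180)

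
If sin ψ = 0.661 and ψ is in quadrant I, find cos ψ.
cos ψ = 0.7504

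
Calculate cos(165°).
cos(165°) = -(√6+√2)/4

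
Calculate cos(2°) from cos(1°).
cos(2°) = cos²1° - sin²1° = 0.9994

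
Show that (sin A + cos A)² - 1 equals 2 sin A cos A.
LHS = sin²A + 2 sin A cos A + cos²A - 1 = (sin²A + cos²A) + 2 sin A cos A - 1 = 1 + 2 sin A cos A - 1 = 2 sin A cos A = RHS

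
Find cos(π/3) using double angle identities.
cos(π/3) = 2cos²π/6 - 1 = 1/2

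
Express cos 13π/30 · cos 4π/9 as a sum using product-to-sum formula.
cos 13π/30 cos 4π/9 = (1/2)[cos(13π/30-4π/9) + cos(13π/30+4π/9)]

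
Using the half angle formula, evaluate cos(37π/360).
cos(37π/360) = √((1 + cos 37π/180)/2) = 0.9483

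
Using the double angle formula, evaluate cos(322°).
cos(322°) = cos²161° - sin²161° = 0.788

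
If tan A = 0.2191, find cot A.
cot A = 1/tan A = 4.564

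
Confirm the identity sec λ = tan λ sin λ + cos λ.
RHS = sin²λ/cos λ + cos λ = (sin²λ + cos²λ)/cos λ = 1/cos λ = sec λ = LHS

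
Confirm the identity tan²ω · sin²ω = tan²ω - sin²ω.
RHS = sin²ω/cos²ω - sin²ω = sin²ω(1/cos²ω - 1) = sin²ω · (1 - cos²ω)/cos²ω = sin²ω · sin²ω/cos²ω = sin²ω · tan²ω = LHS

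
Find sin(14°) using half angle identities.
sin(14°) = √((1 - cos 28°)/2) = 0.2419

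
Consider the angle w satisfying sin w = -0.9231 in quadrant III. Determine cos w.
cos w = ±√(1 - sin²w) = -0.3846 (negative in QIII)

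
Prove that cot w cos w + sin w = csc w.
LHS = cos²w/sin w + sin w = (cos²w + sin²w)/sin w = 1/sin w = csc w = RHS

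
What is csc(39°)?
csc(39°) = 1.589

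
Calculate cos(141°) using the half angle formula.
cos(141°) = -√((1 + cos 282°)/2) = -0.7771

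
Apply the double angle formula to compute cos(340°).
cos(340°) = cos²170° - sin²170° = 0.9397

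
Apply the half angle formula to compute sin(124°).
sin(124°) = √((1 - cos 248°)/2) = 0.829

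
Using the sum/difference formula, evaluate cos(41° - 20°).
cos(41° - 20°) = cos 41° cos 20° + sin 41° sin 20° = 0.9336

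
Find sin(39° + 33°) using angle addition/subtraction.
sin(39° + 33°) = sin 39° cos 33° + cos 39° sin 33° = 0.9511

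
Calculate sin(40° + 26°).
sin(40° + 26°) = sin 40° cos 26° + cos 40° sin 26° = 0.9135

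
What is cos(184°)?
cos(184°) = -0.9976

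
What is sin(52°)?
sin(52°) = 0.788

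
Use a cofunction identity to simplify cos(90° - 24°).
cos(90° - 24°) = sin(24°)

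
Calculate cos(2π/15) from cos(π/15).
cos(2π/15) = 2cos²π/15 - 1 = 0.9135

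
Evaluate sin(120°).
sin(120°) = √3/2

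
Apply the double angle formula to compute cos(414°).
cos(414°) = cos²207° - sin²207° = 0.5878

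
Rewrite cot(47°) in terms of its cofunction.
cot(47°) = tan(90° - 47°) = tan(43°)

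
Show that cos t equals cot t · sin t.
RHS = (cos t/sin t) · sin t = cos t = LHS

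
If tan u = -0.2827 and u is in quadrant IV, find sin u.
sin u = -0.272 (using tan²u + 1 = sec²u)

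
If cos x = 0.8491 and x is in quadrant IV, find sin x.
sin x = -0.5282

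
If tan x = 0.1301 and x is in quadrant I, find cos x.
cos x = 0.9916 (using tan²x + 1 = sec²x)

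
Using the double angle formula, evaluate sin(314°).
sin(314°) = 2 sin 157° cos 157° = -0.7193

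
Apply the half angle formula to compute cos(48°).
cos(48°) = √((1 + cos 96°)/2) = 0.6691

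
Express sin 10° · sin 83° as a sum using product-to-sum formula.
sin 10° sin 83° = (1/2)[cos(10°-83°) - cos(10°+83°)]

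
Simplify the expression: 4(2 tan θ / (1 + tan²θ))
4(2 tan θ / (1 + tan²θ)) = 4(sin(2θ)) (using Double angle)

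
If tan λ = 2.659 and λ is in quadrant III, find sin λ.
sin λ = -0.936 (using tan²λ + 1 = sec²λ)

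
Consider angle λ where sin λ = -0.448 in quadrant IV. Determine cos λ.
cos λ = √(1 - sin²λ) = 0.894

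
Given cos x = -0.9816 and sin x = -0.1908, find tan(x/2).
tan(x/2) = sin x / (1 + cos x) = -10.37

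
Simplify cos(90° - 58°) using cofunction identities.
cos(90° - 58°) = sin(58°)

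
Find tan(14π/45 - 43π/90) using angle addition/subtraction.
tan(14π/45 - 43π/90) = (tan 14π/45 - tan 43π/90)/(1 + tan 14π/45 tan 43π/90) = -√3/3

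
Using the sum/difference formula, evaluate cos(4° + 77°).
cos(4° + 77°) = cos 4° cos 77° - sin 4° sin 77° = 0.1564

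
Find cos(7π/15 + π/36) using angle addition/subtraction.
cos(7π/15 + π/36) = cos 7π/15 cos π/36 - sin 7π/15 sin π/36 = 0.01745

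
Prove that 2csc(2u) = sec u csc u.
LHS = 2/sin(2u) = 2/(2 sin u cos u) = 1/(sin u cos u) = (1/cos u)(1/sin u) = sec u csc u = RHS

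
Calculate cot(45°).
cot(45°) = 1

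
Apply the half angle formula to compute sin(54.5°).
sin(54.5°) = √((1 - cos 109°)/2) = 0.8141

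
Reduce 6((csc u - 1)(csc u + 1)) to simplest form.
6((csc u - 1)(csc u + 1)) = 6(cot²u) (using Diff. of squares)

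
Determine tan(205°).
tan(205°) = 0.4663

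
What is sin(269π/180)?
sin(269π/180) = -0.9998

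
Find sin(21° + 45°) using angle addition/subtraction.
sin(21° + 45°) = sin 21° cos 45° + cos 21° sin 45° = 0.9135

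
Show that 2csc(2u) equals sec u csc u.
LHS = 2/sin(2u) = 2/(2 sin u cos u) = 1/(sin u cos u) = (1/cos u)(1/sin u) = sec u csc u = RHS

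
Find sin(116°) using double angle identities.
sin(116°) = 2 sin 58° cos 58° = 0.8988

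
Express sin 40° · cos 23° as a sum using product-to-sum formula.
sin 40° cos 23° = (1/2)[sin(40°+23°) + sin(40°-23°)]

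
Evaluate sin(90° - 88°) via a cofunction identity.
sin(90° - 88°) = cos(88°) = 0.0349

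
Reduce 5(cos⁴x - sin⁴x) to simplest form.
5(cos⁴x - sin⁴x) = 5(cos(2x)) (using Factoring + double angle)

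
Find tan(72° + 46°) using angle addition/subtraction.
tan(72° + 46°) = (tan 72° + tan 46°)/(1 - tan 72° tan 46°) = -1.881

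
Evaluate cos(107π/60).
cos(107π/60) = 0.7771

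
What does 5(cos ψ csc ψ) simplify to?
5(cos ψ csc ψ) = 5(cot ψ) (using Reciprocal + quotient)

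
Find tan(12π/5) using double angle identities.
tan(12π/5) = 2 tan 6π/5 / (1 - tan²6π/5) = 3.078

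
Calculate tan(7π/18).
tan(7π/18) = 2.747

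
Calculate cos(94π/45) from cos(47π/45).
cos(94π/45) = cos²47π/45 - sin²47π/45 = 0.9613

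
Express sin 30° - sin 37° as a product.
sin 30° - sin 37° = 2 cos(33.5°) sin(-3.5°)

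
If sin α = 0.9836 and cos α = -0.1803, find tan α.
tan α = sin α / cos α = -5.455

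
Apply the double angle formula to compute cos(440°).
cos(440°) = cos²220° - sin²220° = 0.1736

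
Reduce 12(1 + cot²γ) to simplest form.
12(1 + cot²γ) = 12(csc²γ) (using Pythagorean identity)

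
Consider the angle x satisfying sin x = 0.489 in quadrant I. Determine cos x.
cos x = √(1 - sin²x) = 0.8723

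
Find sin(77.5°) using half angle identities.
sin(77.5°) = √((1 - cos 155°)/2) = 0.9763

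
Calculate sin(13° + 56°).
sin(13° + 56°) = sin 13° cos 56° + cos 13° sin 56° = 0.9336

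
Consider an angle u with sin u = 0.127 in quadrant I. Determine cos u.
cos u = √(1 - sin²u) = 0.9919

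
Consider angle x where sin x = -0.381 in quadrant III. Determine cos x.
cos x = ±√(1 - sin²x) = -0.9246 (negative in QIII)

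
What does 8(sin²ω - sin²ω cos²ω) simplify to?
8(sin²ω - sin²ω cos²ω) = 8(sin⁴ω) (using Factoring)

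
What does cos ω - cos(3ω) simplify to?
cos ω - cos(3ω) = 2 sin(2ω) sin ω (using Sum-to-product)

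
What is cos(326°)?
cos(326°) = 0.829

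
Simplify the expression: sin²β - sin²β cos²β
sin²β - sin²β cos²β = sin⁴β (using Factoring)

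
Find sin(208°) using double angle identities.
sin(208°) = 2 sin 104° cos 104° = -0.4695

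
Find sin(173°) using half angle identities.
sin(173°) = √((1 - cos 346°)/2) = 0.1219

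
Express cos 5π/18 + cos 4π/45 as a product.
cos 5π/18 + cos 4π/45 = 2 cos(11π/60) cos(17π/180)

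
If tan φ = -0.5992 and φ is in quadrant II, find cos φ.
cos φ = -0.8578 (using tan²φ + 1 = sec²φ)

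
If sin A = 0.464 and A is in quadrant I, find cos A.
cos A = 0.8858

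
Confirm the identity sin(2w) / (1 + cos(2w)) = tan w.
LHS = 2 sin w cos w / (2cos²w) = sin w/cos w = tan w = RHS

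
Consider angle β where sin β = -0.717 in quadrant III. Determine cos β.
cos β = ±√(1 - sin²β) = -0.6971 (negative in QIII)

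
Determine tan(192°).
tan(192°) = 0.2126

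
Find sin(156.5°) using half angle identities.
sin(156.5°) = √((1 - cos 313°)/2) = 0.3987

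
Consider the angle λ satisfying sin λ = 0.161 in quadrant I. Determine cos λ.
cos λ = √(1 - sin²λ) = 0.987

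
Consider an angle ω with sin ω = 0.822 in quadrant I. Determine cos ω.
cos ω = √(1 - sin²ω) = 0.5695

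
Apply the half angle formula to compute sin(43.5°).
sin(43.5°) = √((1 - cos 87°)/2) = 0.6884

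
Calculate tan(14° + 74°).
tan(14° + 74°) = (tan 14° + tan 74°)/(1 - tan 14° tan 74°) = 28.64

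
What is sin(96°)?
sin(96°) = 0.9945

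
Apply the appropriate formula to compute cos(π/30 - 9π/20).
cos(π/30 - 9π/20) = cos π/30 cos 9π/20 + sin π/30 sin 9π/20 = (√6-√2)/4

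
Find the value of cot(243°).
cot(243°) = 0.5095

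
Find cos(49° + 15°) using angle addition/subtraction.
cos(49° + 15°) = cos 49° cos 15° - sin 49° sin 15° = 0.4384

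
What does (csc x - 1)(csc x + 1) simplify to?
(csc x - 1)(csc x + 1) = cot²x (using Diff. of squares)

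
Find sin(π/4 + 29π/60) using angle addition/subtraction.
sin(π/4 + 29π/60) = sin π/4 cos 29π/60 + cos π/4 sin 29π/60 = 0.7431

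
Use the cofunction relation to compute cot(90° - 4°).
cot(90° - 4°) = tan(4°) = 0.06993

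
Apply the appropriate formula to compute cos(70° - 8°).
cos(70° - 8°) = cos 70° cos 8° + sin 70° sin 8° = 0.4695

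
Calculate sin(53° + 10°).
sin(53° + 10°) = sin 53° cos 10° + cos 53° sin 10° = 0.891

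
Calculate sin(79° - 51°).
sin(79° - 51°) = sin 79° cos 51° - cos 79° sin 51° = 0.4695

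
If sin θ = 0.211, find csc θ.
csc θ = 1/sin θ = 4.739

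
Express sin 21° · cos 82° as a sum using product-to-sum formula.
sin 21° cos 82° = (1/2)[sin(21°+82°) + sin(21°-82°)]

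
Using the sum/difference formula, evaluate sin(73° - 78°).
sin(73° - 78°) = sin 73° cos 78° - cos 73° sin 78° = -0.08716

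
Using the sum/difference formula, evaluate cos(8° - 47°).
cos(8° - 47°) = cos 8° cos 47° + sin 8° sin 47° = 0.7771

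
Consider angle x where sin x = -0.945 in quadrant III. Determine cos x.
cos x = ±√(1 - sin²x) = -0.3271 (negative in QIII)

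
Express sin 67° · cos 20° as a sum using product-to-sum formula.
sin 67° cos 20° = (1/2)[sin(67°+20°) + sin(67°-20°)]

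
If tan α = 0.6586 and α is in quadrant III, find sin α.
sin α = -0.55 (using tan²α + 1 = sec²α)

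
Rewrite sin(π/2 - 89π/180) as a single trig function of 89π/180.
sin(π/2 - 89π/180) = cos(89π/180)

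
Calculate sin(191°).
sin(191°) = -0.1908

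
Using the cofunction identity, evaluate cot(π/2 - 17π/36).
cot(π/2 - 17π/36) = tan(17π/36) = 11.43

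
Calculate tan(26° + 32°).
tan(26° + 32°) = (tan 26° + tan 32°)/(1 - tan 26° tan 32°) = 1.6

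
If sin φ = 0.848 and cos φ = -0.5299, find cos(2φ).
cos(2φ) = cos²φ - sin²φ = -0.4383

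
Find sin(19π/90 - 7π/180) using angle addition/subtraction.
sin(19π/90 - 7π/180) = sin 19π/90 cos 7π/180 - cos 19π/90 sin 7π/180 = 0.515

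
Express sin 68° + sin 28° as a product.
sin 68° + sin 28° = 2 sin(48°) cos(20°)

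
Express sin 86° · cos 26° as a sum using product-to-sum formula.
sin 86° cos 26° = (1/2)[sin(86°+26°) + sin(86°-26°)]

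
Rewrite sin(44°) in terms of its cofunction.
sin(44°) = cos(90° - 44°) = cos(46°)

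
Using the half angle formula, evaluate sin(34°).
sin(34°) = √((1 - cos 68°)/2) = 0.5592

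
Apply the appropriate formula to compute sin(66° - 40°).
sin(66° - 40°) = sin 66° cos 40° - cos 66° sin 40° = 0.4384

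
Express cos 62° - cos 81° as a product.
cos 62° - cos 81° = -2 sin(71.5°) sin(-9.5°)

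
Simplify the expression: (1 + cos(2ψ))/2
(1 + cos(2ψ))/2 = cos²ψ (using Power reduction)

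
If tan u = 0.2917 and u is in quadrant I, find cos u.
cos u = 0.96 (using tan²u + 1 = sec²u)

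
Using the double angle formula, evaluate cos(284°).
cos(284°) = cos²142° - sin²142° = 0.2419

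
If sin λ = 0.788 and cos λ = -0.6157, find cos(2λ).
cos(2λ) = cos²λ - sin²λ = -0.2419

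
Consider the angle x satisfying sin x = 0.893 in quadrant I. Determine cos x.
cos x = √(1 - sin²x) = 0.4501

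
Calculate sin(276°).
sin(276°) = -0.9945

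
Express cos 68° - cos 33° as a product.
cos 68° - cos 33° = -2 sin(50.5°) sin(17.5°)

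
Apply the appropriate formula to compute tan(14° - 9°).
tan(14° - 9°) = (tan 14° - tan 9°)/(1 + tan 14° tan 9°) = 0.08749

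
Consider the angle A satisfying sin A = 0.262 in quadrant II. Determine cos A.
cos A = ±√(1 - sin²A) = -0.9651 (negative in QII)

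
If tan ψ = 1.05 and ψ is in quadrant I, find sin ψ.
sin ψ = 0.7241 (using tan²ψ + 1 = sec²ψ)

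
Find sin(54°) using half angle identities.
sin(54°) = √((1 - cos 108°)/2) = 0.809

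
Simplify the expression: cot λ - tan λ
cot λ - tan λ = 2 cot(2λ) (using Double angle)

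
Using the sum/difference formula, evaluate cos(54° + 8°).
cos(54° + 8°) = cos 54° cos 8° - sin 54° sin 8° = 0.4695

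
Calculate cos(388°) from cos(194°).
cos(388°) = cos²194° - sin²194° = 0.8829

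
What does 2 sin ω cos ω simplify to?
2 sin ω cos ω = sin(2ω) (using Double angle)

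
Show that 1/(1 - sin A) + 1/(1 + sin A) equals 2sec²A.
LHS = [(1 + sin A) + (1 - sin A)] / [(1 - sin A)(1 + sin A)] = 2/(1 - sin²A) = 2/cos²A = 2sec²A = RHS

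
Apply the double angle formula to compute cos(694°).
cos(694°) = cos²347° - sin²347° = 0.8988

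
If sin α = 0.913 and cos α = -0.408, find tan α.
tan α = sin α / cos α = -2.238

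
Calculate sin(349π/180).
sin(349π/180) = -0.1908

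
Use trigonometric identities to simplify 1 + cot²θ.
1 + cot²θ = csc²θ (using Pythagorean identity)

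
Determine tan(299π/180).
tan(299π/180) = -1.804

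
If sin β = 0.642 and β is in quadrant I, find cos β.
cos β = 0.7667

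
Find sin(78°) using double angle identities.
sin(78°) = 2 sin 39° cos 39° = 0.9781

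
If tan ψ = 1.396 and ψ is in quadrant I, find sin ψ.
sin ψ = 0.8129 (using tan²ψ + 1 = sec²ψ)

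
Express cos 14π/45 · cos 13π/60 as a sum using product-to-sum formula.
cos 14π/45 cos 13π/60 = (1/2)[cos(14π/45-13π/60) + cos(14π/45+13π/60)]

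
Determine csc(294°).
csc(294°) = -1.095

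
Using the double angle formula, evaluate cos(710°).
cos(710°) = 1 - 2sin²355° = 0.9848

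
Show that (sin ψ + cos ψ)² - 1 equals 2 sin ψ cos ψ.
LHS = sin²ψ + 2 sin ψ cos ψ + cos²ψ - 1 = (sin²ψ + cos²ψ) + 2 sin ψ cos ψ - 1 = 1 + 2 sin ψ cos ψ - 1 = 2 sin ψ cos ψ = RHS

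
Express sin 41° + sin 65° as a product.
sin 41° + sin 65° = 2 sin(53°) cos(-12°)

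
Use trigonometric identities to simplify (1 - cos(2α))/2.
(1 - cos(2α))/2 = sin²α (using Power reduction)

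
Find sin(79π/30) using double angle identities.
sin(79π/30) = 2 sin 79π/60 cos 79π/60 = 0.9135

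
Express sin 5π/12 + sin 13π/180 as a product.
sin 5π/12 + sin 13π/180 = 2 sin(11π/45) cos(31π/180)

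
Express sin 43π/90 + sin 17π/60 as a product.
sin 43π/90 + sin 17π/60 = 2 sin(137π/360) cos(7π/72)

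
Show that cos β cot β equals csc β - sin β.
RHS = 1/sin β - sin β = (1 - sin²β)/sin β = cos²β/sin β = cos β · (cos β/sin β) = cos β cot β = LHS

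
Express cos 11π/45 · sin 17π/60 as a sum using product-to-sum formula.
cos 11π/45 sin 17π/60 = (1/2)[sin(11π/45+17π/60) - sin(11π/45-17π/60)]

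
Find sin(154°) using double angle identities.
sin(154°) = 2 sin 77° cos 77° = 0.4384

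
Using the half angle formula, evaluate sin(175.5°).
sin(175.5°) = √((1 - cos 351°)/2) = 0.07846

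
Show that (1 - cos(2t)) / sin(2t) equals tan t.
LHS = 2sin²t / (2 sin t cos t) = sin t/cos t = tan t = RHS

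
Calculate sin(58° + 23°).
sin(58° + 23°) = sin 58° cos 23° + cos 58° sin 23° = 0.9877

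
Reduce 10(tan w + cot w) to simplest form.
10(tan w + cot w) = 10(sec w csc w) (using Quotient identities)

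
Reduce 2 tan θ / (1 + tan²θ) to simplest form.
2 tan θ / (1 + tan²θ) = sin(2θ) (using Double angle)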